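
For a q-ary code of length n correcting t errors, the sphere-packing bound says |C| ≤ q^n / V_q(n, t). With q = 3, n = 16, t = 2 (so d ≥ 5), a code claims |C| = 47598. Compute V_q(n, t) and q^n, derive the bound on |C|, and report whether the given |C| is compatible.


V_q(n, t) = 513, q^n = 43046721, Hamming bound = 83911, |C| = 47598 ≤ bound (satisfied).

Step 1: Compute V_q(n, t) = Σ_{j=0}^2 C(n, j) (q−1)^j.
  j = 0: C(16,0)·(2)^0 = 1·1 = 1.
  j = 1: C(16,1)·(2)^1 = 16·2 = 32.
  j = 2: C(16,2)·(2)^2 = 120·4 = 480.
  V_q(n, t) = 1 + 32 + 480 = 513.
Step 2: q^n = 3^16 = 43046721.
Step 3: Hamming bound ⌊q^n / V_q(n,t)⌋ = ⌊43046721/513⌋ = 83911.
Step 4: Compare |C| = 47598 to 83911: satisfied.
The claimed |C| lies below the Hamming bound.


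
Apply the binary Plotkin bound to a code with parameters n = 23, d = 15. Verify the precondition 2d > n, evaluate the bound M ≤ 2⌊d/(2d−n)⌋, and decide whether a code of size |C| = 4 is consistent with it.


Plotkin bound M ≤ 4; given |C| = 4 ≤ bound (satisfied).

Check applicability: 2d = 30, n = 23.
2d − n = 7 > 0, so Plotkin applies.
Compute d/(2d−n) = 15/7 ≈ 2.1429.
⌊d/(2d−n)⌋ = 2.
Plotkin bound: M ≤ 2·2 = 4.
Given |C| = 4, check: satisfied.
This |C| is at the Plotkin bound.


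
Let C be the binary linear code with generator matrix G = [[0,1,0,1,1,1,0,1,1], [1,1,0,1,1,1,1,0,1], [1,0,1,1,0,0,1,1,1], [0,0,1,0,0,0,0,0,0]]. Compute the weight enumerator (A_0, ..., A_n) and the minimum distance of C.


Weight distribution: A_0 = 1, A_1 = 1, A_2 = 1, A_3 = 2, A_4 = 2, A_5 = 3, A_6 = 3, A_7 = 2, A_8 = 1. Minimum distance d = 1.

Enumerate all 2^4 = 16 messages m ∈ F_2^4.
For each, compute codeword c = mG in F_2^9, then tally its weight.
  m = 0000 → c = 000000000, weight = 0.
  m = 1000 → c = 010111011, weight = 6.
  m = 0100 → c = 110111101, weight = 7.
  m = 1100 → c = 100000110, weight = 3.
  m = 0010 → c = 101100111, weight = 6.
  m = 1010 → c = 111011100, weight = 6.
  m = 0110 → c = 011011010, weight = 5.
  m = 1110 → c = 001100001, weight = 3.
  m = 0001 → c = 001000000, weight = 1.
  m = 1001 → c = 011111011, weight = 7.
  m = 0101 → c = 111111101, weight = 8.
  m = 1101 → c = 101000110, weight = 4.
  m = 0011 → c = 100100111, weight = 5.
  m = 1011 → c = 110011100, weight = 5.
  m = 0111 → c = 010011010, weight = 4.
  m = 1111 → c = 000100001, weight = 2.
Tally weights:
  weight 0: 1 codewords.
  weight 1: 1 codewords.
  weight 2: 1 codewords.
  weight 3: 2 codewords.
  weight 4: 2 codewords.
  weight 5: 3 codewords.
  weight 6: 3 codewords.
  weight 7: 2 codewords.
  weight 8: 1 codewords.
Minimum distance d = smallest w > 0 with A_w > 0 = 1.
Sanity: Σ A_w = 16 = 2^4 = 16 ✓.


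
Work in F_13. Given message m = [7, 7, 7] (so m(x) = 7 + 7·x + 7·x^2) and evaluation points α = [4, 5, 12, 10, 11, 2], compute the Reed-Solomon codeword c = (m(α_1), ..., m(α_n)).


c = [4, 9, 7, 10, 8, 10]

Message polynomial: m(x) = 7 + 7·x + 7·x^2 (mod 13).
For each evaluation point α_i, compute m(α_i) mod 13:
  α_1 = 4: Horner steps 7 → 9 → 4, so m(4) = 4.
  α_2 = 5: Horner steps 7 → 3 → 9, so m(5) = 9.
  α_3 = 12: Horner steps 7 → 0 → 7, so m(12) = 7.
  α_4 = 10: Horner steps 7 → 12 → 10, so m(10) = 10.
  α_5 = 11: Horner steps 7 → 6 → 8, so m(11) = 8.
  α_6 = 2: Horner steps 7 → 8 → 10, so m(2) = 10.
Codeword c = [4, 9, 7, 10, 8, 10] ∈ F_13^6.


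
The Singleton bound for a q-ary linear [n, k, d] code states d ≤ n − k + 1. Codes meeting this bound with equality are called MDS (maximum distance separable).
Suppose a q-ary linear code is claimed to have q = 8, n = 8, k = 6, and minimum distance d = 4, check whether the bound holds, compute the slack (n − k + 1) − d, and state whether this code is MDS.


Singleton RHS = n − k + 1 = 3, slack = -1, bound violated (no such code; not MDS).

Singleton bound: d ≤ n − k + 1.
Here n = 8, k = 6, so n − k + 1 = 3.
Given d = 4, check d ≤ 3: NO.
Slack = (n − k + 1) − d = -1.
The slack is negative: d = 4 exceeds n − k + 1 = 3 by 1, so the Singleton bound is violated and no linear [8, 6, 4]_8 code can exist. In particular it is not MDS (MDS requires d = n − k + 1 exactly).
Description: the claimed parameters are [8, 6, 4]_8; such a code would be impossible (violates the Singleton bound).


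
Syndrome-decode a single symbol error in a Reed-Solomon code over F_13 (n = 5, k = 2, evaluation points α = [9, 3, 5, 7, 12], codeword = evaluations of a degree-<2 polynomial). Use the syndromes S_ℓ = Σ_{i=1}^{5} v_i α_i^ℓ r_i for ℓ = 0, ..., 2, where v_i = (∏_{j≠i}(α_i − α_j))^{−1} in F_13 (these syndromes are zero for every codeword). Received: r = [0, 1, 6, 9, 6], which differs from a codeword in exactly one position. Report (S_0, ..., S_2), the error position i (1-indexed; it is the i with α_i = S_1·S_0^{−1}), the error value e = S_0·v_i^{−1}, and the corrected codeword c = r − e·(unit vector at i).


S = (8, 1, 5), error at position 3, error magnitude e = 1, c = [0, 1, 5, 9, 6].

Step 1: column multipliers v_i = (∏_{j≠i}(α_i − α_j))^{−1} mod 13.
  i = 1 (α = 9): (9−3)(9−5)(9−7)(9−12) = 6·4·2·(−3) = −144 ≡ 12, so v_1 = 12^{−1} = 12 (mod 13).
  i = 2 (α = 3): (3−9)(3−5)(3−7)(3−12) = (−6)·(−2)·(−4)·(−9) = 432 ≡ 3, so v_2 = 3^{−1} = 9 (mod 13).
  i = 3 (α = 5): (5−9)(5−3)(5−7)(5−12) = (−4)·2·(−2)·(−7) = −112 ≡ 5, so v_3 = 5^{−1} = 8 (mod 13).
  i = 4 (α = 7): (7−9)(7−3)(7−5)(7−12) = (−2)·4·2·(−5) = 80 ≡ 2, so v_4 = 2^{−1} = 7 (mod 13).
  i = 5 (α = 12): (12−9)(12−3)(12−5)(12−7) = 3·9·7·5 = 945 ≡ 9, so v_5 = 9^{−1} = 3 (mod 13).
  v = [12, 9, 8, 7, 3].
Step 2: syndromes of r = [0, 1, 6, 9, 6] (all sums mod 13).
  S_0 = Σ v_i r_i = 12·0 + 9·1 + 8·6 + 7·9 + 3·6 = 138 ≡ 8.
  S_1 = Σ v_i α_i r_i = 12·9·0 + 9·3·1 + 8·5·6 + 7·7·9 + 3·12·6 = 924 ≡ 1.
  α_i^2 mod 13 = [3, 9, 12, 10, 1].
  S_2 = Σ v_i α_i^2 r_i = 12·3·0 + 9·9·1 + 8·12·6 + 7·10·9 + 3·1·6 = 1305 ≡ 5.
  S = (8, 1, 5) ≠ 0, so r is not a codeword (an error is present).
Step 3: locate the error. For a single error e at position i, S_ℓ = v_i·e·α_i^ℓ, so α_err = S_1/S_0.
  S_0^{−1} = 8^{−1} = 5 (mod 13), so α_err = 1·5 = 5 ≡ 5 = α_3. Error position i = 3.
  Consistency check: S_2/S_1 = 5·1 = 5 ≡ 5 = α_err ✓ (single-error assumption holds).
Step 4: error magnitude e = S_0/v_3 = S_0·∏_{j≠3}(α_3 − α_j) = 8·5 = 40 ≡ 1 (mod 13).
Step 5: correct position 3: c_3 = r_3 − e = 6 − 1 ≡ 5 (mod 13). Hence c = [0, 1, 5, 9, 6].
  Check: interpolating c through the α_i gives m(x) = 8 + 2·x (degree < 2) with m(α_i) = c_i for every i, so c is indeed a codeword.


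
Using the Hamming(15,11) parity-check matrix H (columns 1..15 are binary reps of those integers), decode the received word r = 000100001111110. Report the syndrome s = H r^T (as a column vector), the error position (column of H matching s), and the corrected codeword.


s = (0, 0, 1, 1)^T, error position = 3, corrected codeword c = 001100001111110

Compute s = H r^T mod 2 one row at a time:
  s_1 = 0 + 1 + 1 + 1 + 1 + 1 + 1 + 0 = 6 ≡ 0 (mod 2).
  s_2 = 1 + 0 + 0 + 0 + 1 + 1 + 1 + 0 = 4 ≡ 0 (mod 2).
  s_3 = 0 + 0 + 0 + 0 + 1 + 1 + 1 + 0 = 3 ≡ 1 (mod 2).
  s_4 = 0 + 0 + 0 + 0 + 1 + 1 + 1 + 0 = 3 ≡ 1 (mod 2).
s = (0, 0, 1, 1)^T — this equals column 3 of H (binary 0011), so error is at position 3.
Correct: flip bit 3 of r = 000100001111110 to get c = 001100001111110.


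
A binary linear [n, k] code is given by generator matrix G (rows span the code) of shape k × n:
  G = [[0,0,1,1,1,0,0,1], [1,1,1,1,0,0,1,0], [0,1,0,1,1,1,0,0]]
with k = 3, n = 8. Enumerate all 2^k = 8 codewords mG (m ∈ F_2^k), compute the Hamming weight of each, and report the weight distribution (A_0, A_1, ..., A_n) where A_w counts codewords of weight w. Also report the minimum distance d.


Weight distribution: A_0 = 1, A_4 = 3, A_5 = 4. Minimum distance d = 4.

Enumerate all 2^3 = 8 messages m ∈ F_2^3.
For each, compute codeword c = mG in F_2^8, then tally its weight.
  m = 000 → c = 00000000, weight = 0.
  m = 100 → c = 00111001, weight = 4.
  m = 010 → c = 11110010, weight = 5.
  m = 110 → c = 11001011, weight = 5.
  m = 001 → c = 01011100, weight = 4.
  m = 101 → c = 01100101, weight = 4.
  m = 011 → c = 10101110, weight = 5.
  m = 111 → c = 10010111, weight = 5.
Tally weights:
  weight 0: 1 codewords.
  weight 4: 3 codewords.
  weight 5: 4 codewords.
Minimum distance d = smallest w > 0 with A_w > 0 = 4.
Sanity: Σ A_w = 8 = 2^3 = 8 ✓.


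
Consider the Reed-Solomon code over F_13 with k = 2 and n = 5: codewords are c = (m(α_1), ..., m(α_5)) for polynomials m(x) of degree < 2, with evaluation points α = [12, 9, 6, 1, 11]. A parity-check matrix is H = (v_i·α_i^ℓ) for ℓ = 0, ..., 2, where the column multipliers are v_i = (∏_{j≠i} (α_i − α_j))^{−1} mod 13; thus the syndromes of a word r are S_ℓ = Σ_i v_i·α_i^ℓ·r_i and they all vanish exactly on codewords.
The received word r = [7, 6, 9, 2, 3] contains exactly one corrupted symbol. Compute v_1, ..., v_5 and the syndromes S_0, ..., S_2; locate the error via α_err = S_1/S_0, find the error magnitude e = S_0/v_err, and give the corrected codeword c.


S = (11, 8, 7), error at position 2, error magnitude e = 11, c = [7, 8, 9, 2, 3].

Step 1: column multipliers v_i = (∏_{j≠i}(α_i − α_j))^{−1} mod 13.
  i = 1 (α = 12): (12−9)(12−6)(12−1)(12−11) = 3·6·11·1 = 198 ≡ 3, so v_1 = 3^{−1} = 9 (mod 13).
  i = 2 (α = 9): (9−12)(9−6)(9−1)(9−11) = (−3)·3·8·(−2) = 144 ≡ 1, so v_2 = 1^{−1} = 1 (mod 13).
  i = 3 (α = 6): (6−12)(6−9)(6−1)(6−11) = (−6)·(−3)·5·(−5) = −450 ≡ 5, so v_3 = 5^{−1} = 8 (mod 13).
  i = 4 (α = 1): (1−12)(1−9)(1−6)(1−11) = (−11)·(−8)·(−5)·(−10) = 4400 ≡ 6, so v_4 = 6^{−1} = 11 (mod 13).
  i = 5 (α = 11): (11−12)(11−9)(11−6)(11−1) = (−1)·2·5·10 = −100 ≡ 4, so v_5 = 4^{−1} = 10 (mod 13).
  v = [9, 1, 8, 11, 10].
Step 2: syndromes of r = [7, 6, 9, 2, 3] (all sums mod 13).
  S_0 = Σ v_i r_i = 9·7 + 1·6 + 8·9 + 11·2 + 10·3 = 193 ≡ 11.
  S_1 = Σ v_i α_i r_i = 9·12·7 + 1·9·6 + 8·6·9 + 11·1·2 + 10·11·3 = 1594 ≡ 8.
  α_i^2 mod 13 = [1, 3, 10, 1, 4].
  S_2 = Σ v_i α_i^2 r_i = 9·1·7 + 1·3·6 + 8·10·9 + 11·1·2 + 10·4·3 = 943 ≡ 7.
  S = (11, 8, 7) ≠ 0, so r is not a codeword (an error is present).
Step 3: locate the error. For a single error e at position i, S_ℓ = v_i·e·α_i^ℓ, so α_err = S_1/S_0.
  S_0^{−1} = 11^{−1} = 6 (mod 13), so α_err = 8·6 = 48 ≡ 9 = α_2. Error position i = 2.
  Consistency check: S_2/S_1 = 7·5 = 35 ≡ 9 = α_err ✓ (single-error assumption holds).
Step 4: error magnitude e = S_0/v_2 = S_0·∏_{j≠2}(α_2 − α_j) = 11·1 = 11 ≡ 11 (mod 13).
Step 5: correct position 2: c_2 = r_2 − e = 6 − 11 ≡ 8 (mod 13). Hence c = [7, 8, 9, 2, 3].
  Check: interpolating c through the α_i gives m(x) = 11 + 4·x (degree < 2) with m(α_i) = c_i for every i, so c is indeed a codeword.


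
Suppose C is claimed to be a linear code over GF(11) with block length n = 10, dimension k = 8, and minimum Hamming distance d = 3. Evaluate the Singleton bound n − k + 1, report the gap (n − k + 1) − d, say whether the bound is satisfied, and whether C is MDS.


Singleton RHS = n − k + 1 = 3, slack = 0, bound satisfied, MDS.

Singleton bound: d ≤ n − k + 1.
Here n = 10, k = 8, so n − k + 1 = 3.
Given d = 3, check d ≤ 3: YES.
Slack = (n − k + 1) − d = 0.
The code is MDS (slack = 0).
Description: the claimed parameters are [10, 8, 3]_11; such a code would be MDS (meets Singleton bound).


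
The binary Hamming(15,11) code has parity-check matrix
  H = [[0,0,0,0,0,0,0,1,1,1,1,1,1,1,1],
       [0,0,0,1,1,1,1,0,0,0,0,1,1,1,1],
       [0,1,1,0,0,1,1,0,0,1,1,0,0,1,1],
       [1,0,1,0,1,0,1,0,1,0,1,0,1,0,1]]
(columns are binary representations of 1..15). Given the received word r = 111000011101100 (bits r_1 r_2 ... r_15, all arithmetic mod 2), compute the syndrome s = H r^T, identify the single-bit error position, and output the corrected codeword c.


s = (1, 0, 1, 0)^T, error position = 10, corrected codeword c = 111000011001100

Compute s = H r^T mod 2 one row at a time:
  s_1 = 1 + 1 + 1 + 0 + 1 + 1 + 0 + 0 = 5 ≡ 1 (mod 2).
  s_2 = 0 + 0 + 0 + 0 + 1 + 1 + 0 + 0 = 2 ≡ 0 (mod 2).
  s_3 = 1 + 1 + 0 + 0 + 1 + 0 + 0 + 0 = 3 ≡ 1 (mod 2).
  s_4 = 1 + 1 + 0 + 0 + 1 + 0 + 1 + 0 = 4 ≡ 0 (mod 2).
s = (1, 0, 1, 0)^T — this equals column 10 of H (binary 1010), so error is at position 10.
Correct: flip bit 10 of r = 111000011101100 to get c = 111000011001100.


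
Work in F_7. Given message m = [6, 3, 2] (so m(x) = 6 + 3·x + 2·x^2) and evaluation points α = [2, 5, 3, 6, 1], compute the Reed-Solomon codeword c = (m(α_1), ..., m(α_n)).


c = [6, 1, 5, 5, 4]

Message polynomial: m(x) = 6 + 3·x + 2·x^2 (mod 7).
For each evaluation point α_i, compute m(α_i) mod 7:
  α_1 = 2: Horner steps 2 → 0 → 6, so m(2) = 6.
  α_2 = 5: Horner steps 2 → 6 → 1, so m(5) = 1.
  α_3 = 3: Horner steps 2 → 2 → 5, so m(3) = 5.
  α_4 = 6: Horner steps 2 → 1 → 5, so m(6) = 5.
  α_5 = 1: Horner steps 2 → 5 → 4, so m(1) = 4.
Codeword c = [6, 1, 5, 5, 4] ∈ F_7^5.


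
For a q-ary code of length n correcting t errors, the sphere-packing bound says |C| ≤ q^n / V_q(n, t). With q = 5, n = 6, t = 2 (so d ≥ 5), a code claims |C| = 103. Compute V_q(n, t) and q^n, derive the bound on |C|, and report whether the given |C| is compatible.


V_q(n, t) = 265, q^n = 15625, Hamming bound = 58, |C| = 103 > bound (violated).

Step 1: Compute V_q(n, t) = Σ_{j=0}^2 C(n, j) (q−1)^j.
  j = 0: C(6,0)·(4)^0 = 1·1 = 1.
  j = 1: C(6,1)·(4)^1 = 6·4 = 24.
  j = 2: C(6,2)·(4)^2 = 15·16 = 240.
  V_q(n, t) = 1 + 24 + 240 = 265.
Step 2: q^n = 5^6 = 15625.
Step 3: Hamming bound ⌊q^n / V_q(n,t)⌋ = ⌊15625/265⌋ = 58.
Step 4: Compare |C| = 103 to 58: violated.
The claimed |C| lies above the Hamming bound, so no 5-ary code of length 6 with d ≥ 5 can have 103 codewords.


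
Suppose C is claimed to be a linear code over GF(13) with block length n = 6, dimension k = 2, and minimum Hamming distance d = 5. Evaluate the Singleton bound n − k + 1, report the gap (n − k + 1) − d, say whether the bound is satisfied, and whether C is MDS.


Singleton RHS = n − k + 1 = 5, slack = 0, bound satisfied, MDS.

Singleton bound: d ≤ n − k + 1.
Here n = 6, k = 2, so n − k + 1 = 5.
Given d = 5, check d ≤ 5: YES.
Slack = (n − k + 1) − d = 0.
The code is MDS (slack = 0).
Description: the claimed parameters are [6, 2, 5]_13; such a code would be MDS (meets Singleton bound).


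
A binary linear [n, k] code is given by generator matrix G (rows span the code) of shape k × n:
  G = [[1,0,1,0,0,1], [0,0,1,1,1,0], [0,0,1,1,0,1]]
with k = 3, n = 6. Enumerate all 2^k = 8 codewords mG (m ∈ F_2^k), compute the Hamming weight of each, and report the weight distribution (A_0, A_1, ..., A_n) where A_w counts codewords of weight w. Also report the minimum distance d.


Weight distribution: A_0 = 1, A_2 = 2, A_3 = 4, A_4 = 1. Minimum distance d = 2.

Enumerate all 2^3 = 8 messages m ∈ F_2^3.
For each, compute codeword c = mG in F_2^6, then tally its weight.
  m = 000 → c = 000000, weight = 0.
  m = 100 → c = 101001, weight = 3.
  m = 010 → c = 001110, weight = 3.
  m = 110 → c = 100111, weight = 4.
  m = 001 → c = 001101, weight = 3.
  m = 101 → c = 100100, weight = 2.
  m = 011 → c = 000011, weight = 2.
  m = 111 → c = 101010, weight = 3.
Tally weights:
  weight 0: 1 codewords.
  weight 2: 2 codewords.
  weight 3: 4 codewords.
  weight 4: 1 codewords.
Minimum distance d = smallest w > 0 with A_w > 0 = 2.
Sanity: Σ A_w = 8 = 2^3 = 8 ✓.


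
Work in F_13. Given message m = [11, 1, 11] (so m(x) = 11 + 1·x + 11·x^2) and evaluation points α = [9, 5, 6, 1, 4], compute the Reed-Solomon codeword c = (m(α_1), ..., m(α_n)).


c = [1, 5, 10, 10, 9]

Message polynomial: m(x) = 11 + 1·x + 11·x^2 (mod 13).
For each evaluation point α_i, compute m(α_i) mod 13:
  α_1 = 9: Horner steps 11 → 9 → 1, so m(9) = 1.
  α_2 = 5: Horner steps 11 → 4 → 5, so m(5) = 5.
  α_3 = 6: Horner steps 11 → 2 → 10, so m(6) = 10.
  α_4 = 1: Horner steps 11 → 12 → 10, so m(1) = 10.
  α_5 = 4: Horner steps 11 → 6 → 9, so m(4) = 9.
Codeword c = [1, 5, 10, 10, 9] ∈ F_13^5.


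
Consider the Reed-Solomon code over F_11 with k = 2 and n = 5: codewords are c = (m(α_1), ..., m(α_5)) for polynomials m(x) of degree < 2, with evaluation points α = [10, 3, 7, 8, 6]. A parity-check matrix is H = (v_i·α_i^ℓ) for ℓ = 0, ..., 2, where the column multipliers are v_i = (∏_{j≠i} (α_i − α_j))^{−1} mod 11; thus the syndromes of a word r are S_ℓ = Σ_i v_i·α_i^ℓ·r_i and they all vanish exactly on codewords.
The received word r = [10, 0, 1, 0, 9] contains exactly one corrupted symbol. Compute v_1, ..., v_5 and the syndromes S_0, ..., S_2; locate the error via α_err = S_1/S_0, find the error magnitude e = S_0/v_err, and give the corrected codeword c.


S = (9, 6, 4), error at position 4, error magnitude e = 7, c = [10, 0, 1, 4, 9].

Step 1: column multipliers v_i = (∏_{j≠i}(α_i − α_j))^{−1} mod 11.
  i = 1 (α = 10): (10−3)(10−7)(10−8)(10−6) = 7·3·2·4 = 168 ≡ 3, so v_1 = 3^{−1} = 4 (mod 11).
  i = 2 (α = 3): (3−10)(3−7)(3−8)(3−6) = (−7)·(−4)·(−5)·(−3) = 420 ≡ 2, so v_2 = 2^{−1} = 6 (mod 11).
  i = 3 (α = 7): (7−10)(7−3)(7−8)(7−6) = (−3)·4·(−1)·1 = 12 ≡ 1, so v_3 = 1^{−1} = 1 (mod 11).
  i = 4 (α = 8): (8−10)(8−3)(8−7)(8−6) = (−2)·5·1·2 = −20 ≡ 2, so v_4 = 2^{−1} = 6 (mod 11).
  i = 5 (α = 6): (6−10)(6−3)(6−7)(6−8) = (−4)·3·(−1)·(−2) = −24 ≡ 9, so v_5 = 9^{−1} = 5 (mod 11).
  v = [4, 6, 1, 6, 5].
Step 2: syndromes of r = [10, 0, 1, 0, 9] (all sums mod 11).
  S_0 = Σ v_i r_i = 4·10 + 6·0 + 1·1 + 6·0 + 5·9 = 86 ≡ 9.
  S_1 = Σ v_i α_i r_i = 4·10·10 + 6·3·0 + 1·7·1 + 6·8·0 + 5·6·9 = 677 ≡ 6.
  α_i^2 mod 11 = [1, 9, 5, 9, 3].
  S_2 = Σ v_i α_i^2 r_i = 4·1·10 + 6·9·0 + 1·5·1 + 6·9·0 + 5·3·9 = 180 ≡ 4.
  S = (9, 6, 4) ≠ 0, so r is not a codeword (an error is present).
Step 3: locate the error. For a single error e at position i, S_ℓ = v_i·e·α_i^ℓ, so α_err = S_1/S_0.
  S_0^{−1} = 9^{−1} = 5 (mod 11), so α_err = 6·5 = 30 ≡ 8 = α_4. Error position i = 4.
  Consistency check: S_2/S_1 = 4·2 = 8 ≡ 8 = α_err ✓ (single-error assumption holds).
Step 4: error magnitude e = S_0/v_4 = S_0·∏_{j≠4}(α_4 − α_j) = 9·2 = 18 ≡ 7 (mod 11).
Step 5: correct position 4: c_4 = r_4 − e = 0 − 7 ≡ 4 (mod 11). Hence c = [10, 0, 1, 4, 9].
  Check: interpolating c through the α_i gives m(x) = 2 + 3·x (degree < 2) with m(α_i) = c_i for every i, so c is indeed a codeword.


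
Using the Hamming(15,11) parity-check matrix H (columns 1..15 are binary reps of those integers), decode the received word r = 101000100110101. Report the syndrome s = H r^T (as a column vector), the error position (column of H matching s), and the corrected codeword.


s = (0, 1, 1, 0)^T, error position = 6, corrected codeword c = 101001100110101

Compute s = H r^T mod 2 one row at a time:
  s_1 = 0 + 0 + 1 + 1 + 0 + 1 + 0 + 1 = 4 ≡ 0 (mod 2).
  s_2 = 0 + 0 + 0 + 1 + 0 + 1 + 0 + 1 = 3 ≡ 1 (mod 2).
  s_3 = 0 + 1 + 0 + 1 + 1 + 1 + 0 + 1 = 5 ≡ 1 (mod 2).
  s_4 = 1 + 1 + 0 + 1 + 0 + 1 + 1 + 1 = 6 ≡ 0 (mod 2).
s = (0, 1, 1, 0)^T — this equals column 6 of H (binary 0110), so error is at position 6.
Correct: flip bit 6 of r = 101000100110101 to get c = 101001100110101.


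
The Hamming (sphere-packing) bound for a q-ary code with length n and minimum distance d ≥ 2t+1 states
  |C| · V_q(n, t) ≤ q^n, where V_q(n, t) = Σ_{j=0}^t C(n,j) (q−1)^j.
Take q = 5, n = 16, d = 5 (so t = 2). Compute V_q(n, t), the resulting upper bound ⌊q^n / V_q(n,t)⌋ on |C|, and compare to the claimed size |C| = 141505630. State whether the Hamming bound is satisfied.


V_q(n, t) = 1985, q^n = 152587890625, Hamming bound = 76870473, |C| = 141505630 > bound (violated).

Step 1: Compute V_q(n, t) = Σ_{j=0}^2 C(n, j) (q−1)^j.
  j = 0: C(16,0)·(4)^0 = 1·1 = 1.
  j = 1: C(16,1)·(4)^1 = 16·4 = 64.
  j = 2: C(16,2)·(4)^2 = 120·16 = 1920.
  V_q(n, t) = 1 + 64 + 1920 = 1985.
Step 2: q^n = 5^16 = 152587890625.
Step 3: Hamming bound ⌊q^n / V_q(n,t)⌋ = ⌊152587890625/1985⌋ = 76870473.
Step 4: Compare |C| = 141505630 to 76870473: violated.
The claimed |C| lies above the Hamming bound, so no 5-ary code of length 16 with d ≥ 5 can have 141505630 codewords.


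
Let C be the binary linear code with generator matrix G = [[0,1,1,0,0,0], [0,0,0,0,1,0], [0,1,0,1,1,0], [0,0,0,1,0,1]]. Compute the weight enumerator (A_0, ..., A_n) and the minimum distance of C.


Weight distribution: A_0 = 1, A_1 = 1, A_2 = 6, A_3 = 6, A_4 = 1, A_5 = 1. Minimum distance d = 1.

Enumerate all 2^4 = 16 messages m ∈ F_2^4.
For each, compute codeword c = mG in F_2^6, then tally its weight.
  m = 0000 → c = 000000, weight = 0.
  m = 1000 → c = 011000, weight = 2.
  m = 0100 → c = 000010, weight = 1.
  m = 1100 → c = 011010, weight = 3.
  m = 0010 → c = 010110, weight = 3.
  m = 1010 → c = 001110, weight = 3.
  m = 0110 → c = 010100, weight = 2.
  m = 1110 → c = 001100, weight = 2.
  m = 0001 → c = 000101, weight = 2.
  m = 1001 → c = 011101, weight = 4.
  m = 0101 → c = 000111, weight = 3.
  m = 1101 → c = 011111, weight = 5.
  m = 0011 → c = 010011, weight = 3.
  m = 1011 → c = 001011, weight = 3.
  m = 0111 → c = 010001, weight = 2.
  m = 1111 → c = 001001, weight = 2.
Tally weights:
  weight 0: 1 codewords.
  weight 1: 1 codewords.
  weight 2: 6 codewords.
  weight 3: 6 codewords.
  weight 4: 1 codewords.
  weight 5: 1 codewords.
Minimum distance d = smallest w > 0 with A_w > 0 = 1.
Sanity: Σ A_w = 16 = 2^4 = 16 ✓.


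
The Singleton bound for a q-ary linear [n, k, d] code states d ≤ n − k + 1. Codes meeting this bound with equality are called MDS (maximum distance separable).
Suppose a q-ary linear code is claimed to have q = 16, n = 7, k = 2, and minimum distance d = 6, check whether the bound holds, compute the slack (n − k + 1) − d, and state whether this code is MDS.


Singleton RHS = n − k + 1 = 6, slack = 0, bound satisfied, MDS.

Singleton bound: d ≤ n − k + 1.
Here n = 7, k = 2, so n − k + 1 = 6.
Given d = 6, check d ≤ 6: YES.
Slack = (n − k + 1) − d = 0.
The code is MDS (slack = 0).
Description: the claimed parameters are [7, 2, 6]_16; such a code would be MDS (meets Singleton bound).


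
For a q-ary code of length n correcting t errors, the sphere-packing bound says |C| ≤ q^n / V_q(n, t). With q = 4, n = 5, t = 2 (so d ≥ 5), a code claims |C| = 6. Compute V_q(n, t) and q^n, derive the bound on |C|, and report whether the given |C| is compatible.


V_q(n, t) = 106, q^n = 1024, Hamming bound = 9, |C| = 6 ≤ bound (satisfied).

Step 1: Compute V_q(n, t) = Σ_{j=0}^2 C(n, j) (q−1)^j.
  j = 0: C(5,0)·(3)^0 = 1·1 = 1.
  j = 1: C(5,1)·(3)^1 = 5·3 = 15.
  j = 2: C(5,2)·(3)^2 = 10·9 = 90.
  V_q(n, t) = 1 + 15 + 90 = 106.
Step 2: q^n = 4^5 = 1024.
Step 3: Hamming bound ⌊q^n / V_q(n,t)⌋ = ⌊1024/106⌋ = 9.
Step 4: Compare |C| = 6 to 9: satisfied.
The claimed |C| lies below the Hamming bound.


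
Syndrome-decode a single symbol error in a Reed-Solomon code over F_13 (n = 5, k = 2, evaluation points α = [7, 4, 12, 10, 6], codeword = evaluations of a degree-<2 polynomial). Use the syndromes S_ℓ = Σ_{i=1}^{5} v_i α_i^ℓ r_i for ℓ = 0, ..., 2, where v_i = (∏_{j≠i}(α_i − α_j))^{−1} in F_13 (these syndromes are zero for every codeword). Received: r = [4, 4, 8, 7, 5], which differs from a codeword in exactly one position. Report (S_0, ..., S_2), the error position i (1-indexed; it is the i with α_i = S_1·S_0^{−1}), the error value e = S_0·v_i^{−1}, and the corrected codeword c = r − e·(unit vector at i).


S = (3, 8, 4), error at position 1, error magnitude e = 5, c = [12, 4, 8, 7, 5].

Step 1: column multipliers v_i = (∏_{j≠i}(α_i − α_j))^{−1} mod 13.
  i = 1 (α = 7): (7−4)(7−12)(7−10)(7−6) = 3·(−5)·(−3)·1 = 45 ≡ 6, so v_1 = 6^{−1} = 11 (mod 13).
  i = 2 (α = 4): (4−7)(4−12)(4−10)(4−6) = (−3)·(−8)·(−6)·(−2) = 288 ≡ 2, so v_2 = 2^{−1} = 7 (mod 13).
  i = 3 (α = 12): (12−7)(12−4)(12−10)(12−6) = 5·8·2·6 = 480 ≡ 12, so v_3 = 12^{−1} = 12 (mod 13).
  i = 4 (α = 10): (10−7)(10−4)(10−12)(10−6) = 3·6·(−2)·4 = −144 ≡ 12, so v_4 = 12^{−1} = 12 (mod 13).
  i = 5 (α = 6): (6−7)(6−4)(6−12)(6−10) = (−1)·2·(−6)·(−4) = −48 ≡ 4, so v_5 = 4^{−1} = 10 (mod 13).
  v = [11, 7, 12, 12, 10].
Step 2: syndromes of r = [4, 4, 8, 7, 5] (all sums mod 13).
  S_0 = Σ v_i r_i = 11·4 + 7·4 + 12·8 + 12·7 + 10·5 = 302 ≡ 3.
  S_1 = Σ v_i α_i r_i = 11·7·4 + 7·4·4 + 12·12·8 + 12·10·7 + 10·6·5 = 2712 ≡ 8.
  α_i^2 mod 13 = [10, 3, 1, 9, 10].
  S_2 = Σ v_i α_i^2 r_i = 11·10·4 + 7·3·4 + 12·1·8 + 12·9·7 + 10·10·5 = 1876 ≡ 4.
  S = (3, 8, 4) ≠ 0, so r is not a codeword (an error is present).
Step 3: locate the error. For a single error e at position i, S_ℓ = v_i·e·α_i^ℓ, so α_err = S_1/S_0.
  S_0^{−1} = 3^{−1} = 9 (mod 13), so α_err = 8·9 = 72 ≡ 7 = α_1. Error position i = 1.
  Consistency check: S_2/S_1 = 4·5 = 20 ≡ 7 = α_err ✓ (single-error assumption holds).
Step 4: error magnitude e = S_0/v_1 = S_0·∏_{j≠1}(α_1 − α_j) = 3·6 = 18 ≡ 5 (mod 13).
Step 5: correct position 1: c_1 = r_1 − e = 4 − 5 ≡ 12 (mod 13). Hence c = [12, 4, 8, 7, 5].
  Check: interpolating c through the α_i gives m(x) = 2 + 7·x (degree < 2) with m(α_i) = c_i for every i, so c is indeed a codeword.


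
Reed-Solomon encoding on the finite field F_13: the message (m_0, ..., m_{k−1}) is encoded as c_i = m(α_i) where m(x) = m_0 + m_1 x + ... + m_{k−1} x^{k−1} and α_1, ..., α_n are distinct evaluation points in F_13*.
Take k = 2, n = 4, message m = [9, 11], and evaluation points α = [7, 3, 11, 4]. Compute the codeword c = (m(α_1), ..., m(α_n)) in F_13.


c = [8, 3, 0, 1]

Message polynomial: m(x) = 9 + 11·x (mod 13).
For each evaluation point α_i, compute m(α_i) mod 13:
  α_1 = 7: Horner steps 11 → 8, so m(7) = 8.
  α_2 = 3: Horner steps 11 → 3, so m(3) = 3.
  α_3 = 11: Horner steps 11 → 0, so m(11) = 0.
  α_4 = 4: Horner steps 11 → 1, so m(4) = 1.
Codeword c = [8, 3, 0, 1] ∈ F_13^4.


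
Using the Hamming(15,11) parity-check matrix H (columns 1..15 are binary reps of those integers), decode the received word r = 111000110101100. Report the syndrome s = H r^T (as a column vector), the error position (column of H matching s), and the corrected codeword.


s = (0, 1, 0, 0)^T, error position = 4, corrected codeword c = 111100110101100

Compute s = H r^T mod 2 one row at a time:
  s_1 = 1 + 0 + 1 + 0 + 1 + 1 + 0 + 0 = 4 ≡ 0 (mod 2).
  s_2 = 0 + 0 + 0 + 1 + 1 + 1 + 0 + 0 = 3 ≡ 1 (mod 2).
  s_3 = 1 + 1 + 0 + 1 + 1 + 0 + 0 + 0 = 4 ≡ 0 (mod 2).
  s_4 = 1 + 1 + 0 + 1 + 0 + 0 + 1 + 0 = 4 ≡ 0 (mod 2).
s = (0, 1, 0, 0)^T — this equals column 4 of H (binary 0100), so error is at position 4.
Correct: flip bit 4 of r = 111000110101100 to get c = 111100110101100.


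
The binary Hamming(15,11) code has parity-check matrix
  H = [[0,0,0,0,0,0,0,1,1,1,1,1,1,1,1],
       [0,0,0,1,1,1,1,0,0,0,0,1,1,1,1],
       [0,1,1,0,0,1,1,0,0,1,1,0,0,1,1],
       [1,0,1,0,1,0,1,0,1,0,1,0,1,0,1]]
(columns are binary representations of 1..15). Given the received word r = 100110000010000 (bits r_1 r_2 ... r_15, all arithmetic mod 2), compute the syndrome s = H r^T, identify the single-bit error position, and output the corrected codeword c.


s = (1, 0, 1, 1)^T, error position = 11, corrected codeword c = 100110000000000

Compute s = H r^T mod 2 one row at a time:
  s_1 = 0 + 0 + 0 + 1 + 0 + 0 + 0 + 0 = 1 ≡ 1 (mod 2).
  s_2 = 1 + 1 + 0 + 0 + 0 + 0 + 0 + 0 = 2 ≡ 0 (mod 2).
  s_3 = 0 + 0 + 0 + 0 + 0 + 1 + 0 + 0 = 1 ≡ 1 (mod 2).
  s_4 = 1 + 0 + 1 + 0 + 0 + 1 + 0 + 0 = 3 ≡ 1 (mod 2).
s = (1, 0, 1, 1)^T — this equals column 11 of H (binary 1011), so error is at position 11.
Correct: flip bit 11 of r = 100110000010000 to get c = 100110000000000.


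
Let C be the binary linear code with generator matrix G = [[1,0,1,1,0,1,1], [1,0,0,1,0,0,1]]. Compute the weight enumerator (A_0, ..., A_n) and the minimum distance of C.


Weight distribution: A_0 = 1, A_2 = 1, A_3 = 1, A_5 = 1. Minimum distance d = 2.

Enumerate all 2^2 = 4 messages m ∈ F_2^2.
For each, compute codeword c = mG in F_2^7, then tally its weight.
  m = 00 → c = 0000000, weight = 0.
  m = 10 → c = 1011011, weight = 5.
  m = 01 → c = 1001001, weight = 3.
  m = 11 → c = 0010010, weight = 2.
Tally weights:
  weight 0: 1 codewords.
  weight 2: 1 codewords.
  weight 3: 1 codewords.
  weight 5: 1 codewords.
Minimum distance d = smallest w > 0 with A_w > 0 = 2.
Sanity: Σ A_w = 4 = 2^2 = 4 ✓.


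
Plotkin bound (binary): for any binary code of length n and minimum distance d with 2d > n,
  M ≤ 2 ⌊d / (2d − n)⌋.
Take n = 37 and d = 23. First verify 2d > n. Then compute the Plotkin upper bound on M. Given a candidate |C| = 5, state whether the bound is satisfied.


Plotkin bound M ≤ 4; given |C| = 5 > bound (violated).

Check applicability: 2d = 46, n = 37.
2d − n = 9 > 0, so Plotkin applies.
Compute d/(2d−n) = 23/9 ≈ 2.5556.
⌊d/(2d−n)⌋ = 2.
Plotkin bound: M ≤ 2·2 = 4.
Given |C| = 5, check: VIOLATED.
This |C| is above the Plotkin bound, so no binary code with n = 37, d = 23 and 5 codewords exists.


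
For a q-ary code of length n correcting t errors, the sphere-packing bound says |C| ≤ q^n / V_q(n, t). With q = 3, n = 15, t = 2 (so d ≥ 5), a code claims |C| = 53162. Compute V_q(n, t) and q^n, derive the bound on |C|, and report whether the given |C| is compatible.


V_q(n, t) = 451, q^n = 14348907, Hamming bound = 31815, |C| = 53162 > bound (violated).

Step 1: Compute V_q(n, t) = Σ_{j=0}^2 C(n, j) (q−1)^j.
  j = 0: C(15,0)·(2)^0 = 1·1 = 1.
  j = 1: C(15,1)·(2)^1 = 15·2 = 30.
  j = 2: C(15,2)·(2)^2 = 105·4 = 420.
  V_q(n, t) = 1 + 30 + 420 = 451.
Step 2: q^n = 3^15 = 14348907.
Step 3: Hamming bound ⌊q^n / V_q(n,t)⌋ = ⌊14348907/451⌋ = 31815.
Step 4: Compare |C| = 53162 to 31815: violated.
The claimed |C| lies above the Hamming bound, so no 3-ary code of length 15 with d ≥ 5 can have 53162 codewords.


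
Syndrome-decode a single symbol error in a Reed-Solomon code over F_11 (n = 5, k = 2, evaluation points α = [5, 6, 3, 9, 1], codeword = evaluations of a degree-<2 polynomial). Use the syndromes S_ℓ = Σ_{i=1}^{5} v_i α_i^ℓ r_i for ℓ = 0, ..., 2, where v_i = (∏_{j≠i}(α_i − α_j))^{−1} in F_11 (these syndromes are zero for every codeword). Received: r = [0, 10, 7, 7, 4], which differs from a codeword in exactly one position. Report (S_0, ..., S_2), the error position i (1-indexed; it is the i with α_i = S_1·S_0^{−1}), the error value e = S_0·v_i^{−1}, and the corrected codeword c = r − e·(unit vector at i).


S = (1, 3, 9), error at position 3, error magnitude e = 5, c = [0, 10, 2, 7, 4].

Step 1: column multipliers v_i = (∏_{j≠i}(α_i − α_j))^{−1} mod 11.
  i = 1 (α = 5): (5−6)(5−3)(5−9)(5−1) = (−1)·2·(−4)·4 = 32 ≡ 10, so v_1 = 10^{−1} = 10 (mod 11).
  i = 2 (α = 6): (6−5)(6−3)(6−9)(6−1) = 1·3·(−3)·5 = −45 ≡ 10, so v_2 = 10^{−1} = 10 (mod 11).
  i = 3 (α = 3): (3−5)(3−6)(3−9)(3−1) = (−2)·(−3)·(−6)·2 = −72 ≡ 5, so v_3 = 5^{−1} = 9 (mod 11).
  i = 4 (α = 9): (9−5)(9−6)(9−3)(9−1) = 4·3·6·8 = 576 ≡ 4, so v_4 = 4^{−1} = 3 (mod 11).
  i = 5 (α = 1): (1−5)(1−6)(1−3)(1−9) = (−4)·(−5)·(−2)·(−8) = 320 ≡ 1, so v_5 = 1^{−1} = 1 (mod 11).
  v = [10, 10, 9, 3, 1].
Step 2: syndromes of r = [0, 10, 7, 7, 4] (all sums mod 11).
  S_0 = Σ v_i r_i = 10·0 + 10·10 + 9·7 + 3·7 + 1·4 = 188 ≡ 1.
  S_1 = Σ v_i α_i r_i = 10·5·0 + 10·6·10 + 9·3·7 + 3·9·7 + 1·1·4 = 982 ≡ 3.
  α_i^2 mod 11 = [3, 3, 9, 4, 1].
  S_2 = Σ v_i α_i^2 r_i = 10·3·0 + 10·3·10 + 9·9·7 + 3·4·7 + 1·1·4 = 955 ≡ 9.
  S = (1, 3, 9) ≠ 0, so r is not a codeword (an error is present).
Step 3: locate the error. For a single error e at position i, S_ℓ = v_i·e·α_i^ℓ, so α_err = S_1/S_0.
  S_0^{−1} = 1^{−1} = 1 (mod 11), so α_err = 3·1 = 3 ≡ 3 = α_3. Error position i = 3.
  Consistency check: S_2/S_1 = 9·4 = 36 ≡ 3 = α_err ✓ (single-error assumption holds).
Step 4: error magnitude e = S_0/v_3 = S_0·∏_{j≠3}(α_3 − α_j) = 1·5 = 5 ≡ 5 (mod 11).
Step 5: correct position 3: c_3 = r_3 − e = 7 − 5 ≡ 2 (mod 11). Hence c = [0, 10, 2, 7, 4].
  Check: interpolating c through the α_i gives m(x) = 5 + 10·x (degree < 2) with m(α_i) = c_i for every i, so c is indeed a codeword.


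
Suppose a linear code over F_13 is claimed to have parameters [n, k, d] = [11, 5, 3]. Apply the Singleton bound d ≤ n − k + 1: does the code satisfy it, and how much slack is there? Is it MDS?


Singleton RHS = n − k + 1 = 7, slack = 4, bound satisfied, not MDS.

Singleton bound: d ≤ n − k + 1.
Here n = 11, k = 5, so n − k + 1 = 7.
Given d = 3, check d ≤ 7: YES.
Slack = (n − k + 1) − d = 4.
The code is NOT MDS (slack = 4 > 0).
Description: the claimed parameters are [11, 5, 3]_13; such a code would be non-MDS.


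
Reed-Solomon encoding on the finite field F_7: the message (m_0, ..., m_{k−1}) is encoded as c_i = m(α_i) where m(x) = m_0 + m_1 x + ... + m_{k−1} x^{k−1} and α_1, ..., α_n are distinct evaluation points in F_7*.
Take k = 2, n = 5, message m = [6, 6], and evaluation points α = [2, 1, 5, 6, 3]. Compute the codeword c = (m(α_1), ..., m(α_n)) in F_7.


c = [4, 5, 1, 0, 3]

Message polynomial: m(x) = 6 + 6·x (mod 7).
For each evaluation point α_i, compute m(α_i) mod 7:
  α_1 = 2: Horner steps 6 → 4, so m(2) = 4.
  α_2 = 1: Horner steps 6 → 5, so m(1) = 5.
  α_3 = 5: Horner steps 6 → 1, so m(5) = 1.
  α_4 = 6: Horner steps 6 → 0, so m(6) = 0.
  α_5 = 3: Horner steps 6 → 3, so m(3) = 3.
Codeword c = [4, 5, 1, 0, 3] ∈ F_7^5.


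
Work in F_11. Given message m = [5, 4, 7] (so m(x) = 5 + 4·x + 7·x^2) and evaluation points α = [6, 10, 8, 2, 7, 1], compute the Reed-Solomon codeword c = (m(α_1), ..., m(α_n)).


c = [6, 8, 1, 8, 2, 5]

Message polynomial: m(x) = 5 + 4·x + 7·x^2 (mod 11).
For each evaluation point α_i, compute m(α_i) mod 11:
  α_1 = 6: Horner steps 7 → 2 → 6, so m(6) = 6.
  α_2 = 10: Horner steps 7 → 8 → 8, so m(10) = 8.
  α_3 = 8: Horner steps 7 → 5 → 1, so m(8) = 1.
  α_4 = 2: Horner steps 7 → 7 → 8, so m(2) = 8.
  α_5 = 7: Horner steps 7 → 9 → 2, so m(7) = 2.
  α_6 = 1: Horner steps 7 → 0 → 5, so m(1) = 5.
Codeword c = [6, 8, 1, 8, 2, 5] ∈ F_11^6.


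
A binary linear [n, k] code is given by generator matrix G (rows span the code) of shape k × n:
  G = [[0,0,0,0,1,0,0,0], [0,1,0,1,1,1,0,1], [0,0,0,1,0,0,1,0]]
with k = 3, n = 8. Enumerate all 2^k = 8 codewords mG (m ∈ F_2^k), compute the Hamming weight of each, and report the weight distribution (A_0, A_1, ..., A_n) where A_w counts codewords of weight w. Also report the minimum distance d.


Weight distribution: A_0 = 1, A_1 = 1, A_2 = 1, A_3 = 1, A_4 = 2, A_5 = 2. Minimum distance d = 1.

Enumerate all 2^3 = 8 messages m ∈ F_2^3.
For each, compute codeword c = mG in F_2^8, then tally its weight.
  m = 000 → c = 00000000, weight = 0.
  m = 100 → c = 00001000, weight = 1.
  m = 010 → c = 01011101, weight = 5.
  m = 110 → c = 01010101, weight = 4.
  m = 001 → c = 00010010, weight = 2.
  m = 101 → c = 00011010, weight = 3.
  m = 011 → c = 01001111, weight = 5.
  m = 111 → c = 01000111, weight = 4.
Tally weights:
  weight 0: 1 codewords.
  weight 1: 1 codewords.
  weight 2: 1 codewords.
  weight 3: 1 codewords.
  weight 4: 2 codewords.
  weight 5: 2 codewords.
Minimum distance d = smallest w > 0 with A_w > 0 = 1.
Sanity: Σ A_w = 8 = 2^3 = 8 ✓.


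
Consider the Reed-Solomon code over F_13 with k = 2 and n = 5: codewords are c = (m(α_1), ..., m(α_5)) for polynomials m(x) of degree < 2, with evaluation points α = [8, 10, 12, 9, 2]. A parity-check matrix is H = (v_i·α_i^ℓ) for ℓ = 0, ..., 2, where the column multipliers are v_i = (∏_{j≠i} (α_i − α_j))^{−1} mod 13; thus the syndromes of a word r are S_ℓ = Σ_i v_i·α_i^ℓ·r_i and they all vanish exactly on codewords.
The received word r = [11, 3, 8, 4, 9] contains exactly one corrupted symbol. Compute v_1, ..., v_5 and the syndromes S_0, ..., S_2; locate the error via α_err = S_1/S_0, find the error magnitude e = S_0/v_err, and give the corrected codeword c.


S = (11, 8, 7), error at position 4, error magnitude e = 10, c = [11, 3, 8, 7, 9].

Step 1: column multipliers v_i = (∏_{j≠i}(α_i − α_j))^{−1} mod 13.
  i = 1 (α = 8): (8−10)(8−12)(8−9)(8−2) = (−2)·(−4)·(−1)·6 = −48 ≡ 4, so v_1 = 4^{−1} = 10 (mod 13).
  i = 2 (α = 10): (10−8)(10−12)(10−9)(10−2) = 2·(−2)·1·8 = −32 ≡ 7, so v_2 = 7^{−1} = 2 (mod 13).
  i = 3 (α = 12): (12−8)(12−10)(12−9)(12−2) = 4·2·3·10 = 240 ≡ 6, so v_3 = 6^{−1} = 11 (mod 13).
  i = 4 (α = 9): (9−8)(9−10)(9−12)(9−2) = 1·(−1)·(−3)·7 = 21 ≡ 8, so v_4 = 8^{−1} = 5 (mod 13).
  i = 5 (α = 2): (2−8)(2−10)(2−12)(2−9) = (−6)·(−8)·(−10)·(−7) = 3360 ≡ 6, so v_5 = 6^{−1} = 11 (mod 13).
  v = [10, 2, 11, 5, 11].
Step 2: syndromes of r = [11, 3, 8, 4, 9] (all sums mod 13).
  S_0 = Σ v_i r_i = 10·11 + 2·3 + 11·8 + 5·4 + 11·9 = 323 ≡ 11.
  S_1 = Σ v_i α_i r_i = 10·8·11 + 2·10·3 + 11·12·8 + 5·9·4 + 11·2·9 = 2374 ≡ 8.
  α_i^2 mod 13 = [12, 9, 1, 3, 4].
  S_2 = Σ v_i α_i^2 r_i = 10·12·11 + 2·9·3 + 11·1·8 + 5·3·4 + 11·4·9 = 1918 ≡ 7.
  S = (11, 8, 7) ≠ 0, so r is not a codeword (an error is present).
Step 3: locate the error. For a single error e at position i, S_ℓ = v_i·e·α_i^ℓ, so α_err = S_1/S_0.
  S_0^{−1} = 11^{−1} = 6 (mod 13), so α_err = 8·6 = 48 ≡ 9 = α_4. Error position i = 4.
  Consistency check: S_2/S_1 = 7·5 = 35 ≡ 9 = α_err ✓ (single-error assumption holds).
Step 4: error magnitude e = S_0/v_4 = S_0·∏_{j≠4}(α_4 − α_j) = 11·8 = 88 ≡ 10 (mod 13).
Step 5: correct position 4: c_4 = r_4 − e = 4 − 10 ≡ 7 (mod 13). Hence c = [11, 3, 8, 7, 9].
  Check: interpolating c through the α_i gives m(x) = 4 + 9·x (degree < 2) with m(α_i) = c_i for every i, so c is indeed a codeword.


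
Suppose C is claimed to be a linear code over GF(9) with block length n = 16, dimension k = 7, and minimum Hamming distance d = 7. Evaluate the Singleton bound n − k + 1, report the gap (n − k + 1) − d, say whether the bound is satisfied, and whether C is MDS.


Singleton RHS = n − k + 1 = 10, slack = 3, bound satisfied, not MDS.

Singleton bound: d ≤ n − k + 1.
Here n = 16, k = 7, so n − k + 1 = 10.
Given d = 7, check d ≤ 10: YES.
Slack = (n − k + 1) − d = 3.
The code is NOT MDS (slack = 3 > 0).
Description: the claimed parameters are [16, 7, 7]_9; such a code would be non-MDS.


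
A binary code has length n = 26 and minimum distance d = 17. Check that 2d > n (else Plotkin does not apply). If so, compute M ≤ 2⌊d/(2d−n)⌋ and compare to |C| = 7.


Plotkin bound M ≤ 4; given |C| = 7 > bound (violated).

Check applicability: 2d = 34, n = 26.
2d − n = 8 > 0, so Plotkin applies.
Compute d/(2d−n) = 17/8 ≈ 2.1250.
⌊d/(2d−n)⌋ = 2.
Plotkin bound: M ≤ 2·2 = 4.
Given |C| = 7, check: VIOLATED.
This |C| is above the Plotkin bound, so no binary code with n = 26, d = 17 and 7 codewords exists.


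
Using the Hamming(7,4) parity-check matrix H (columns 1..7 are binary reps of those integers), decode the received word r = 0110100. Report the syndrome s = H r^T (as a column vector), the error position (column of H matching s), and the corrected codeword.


s = (1, 0, 0)^T, error position = 4, corrected codeword c = 0111100

Compute s = H r^T mod 2 one row at a time:
  s_1 = 0 + 1 + 0 + 0 = 1 ≡ 1 (mod 2).
  s_2 = 1 + 1 + 0 + 0 = 2 ≡ 0 (mod 2).
  s_3 = 0 + 1 + 1 + 0 = 2 ≡ 0 (mod 2).
s = (1, 0, 0)^T — this equals column 4 of H (binary 100), so error is at position 4.
Correct: flip bit 4 of r = 0110100 to get c = 0111100.
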